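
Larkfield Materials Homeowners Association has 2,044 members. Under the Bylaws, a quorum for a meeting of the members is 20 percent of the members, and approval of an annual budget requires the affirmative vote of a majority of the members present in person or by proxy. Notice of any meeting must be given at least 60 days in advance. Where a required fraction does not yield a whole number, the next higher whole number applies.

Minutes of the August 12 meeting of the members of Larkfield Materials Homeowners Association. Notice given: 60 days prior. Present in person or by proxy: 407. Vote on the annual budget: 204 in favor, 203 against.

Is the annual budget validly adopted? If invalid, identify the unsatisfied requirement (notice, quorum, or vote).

Invalid — quorum requirement not satisfied.

Notice: 60 days given; 60 required. Satisfied.
Quorum: 20% of 2,044 = 408.80, rounded up to 409; 407 present. Not satisfied.
Vote: requires a majority of those present (407); a majority of 407 is 204, so 204 needed; 204 in favor. Satisfied.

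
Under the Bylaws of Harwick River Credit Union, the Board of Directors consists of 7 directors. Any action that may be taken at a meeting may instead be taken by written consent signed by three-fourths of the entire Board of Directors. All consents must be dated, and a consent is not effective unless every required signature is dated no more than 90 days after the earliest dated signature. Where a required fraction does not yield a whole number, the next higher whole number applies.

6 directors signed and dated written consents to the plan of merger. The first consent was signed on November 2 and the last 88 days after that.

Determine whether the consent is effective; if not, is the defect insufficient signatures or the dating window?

Signatures required: three-fourths of 7 — 3/4 of 7 = 5.25, rounded up to 6, so 6 needed; 6 signed. Sufficient.
Dating window: the latest signature is 88 days after the earliest; the limit is 90 days. Within the window.

Effective — both the signature and dating-window requirements are satisfied.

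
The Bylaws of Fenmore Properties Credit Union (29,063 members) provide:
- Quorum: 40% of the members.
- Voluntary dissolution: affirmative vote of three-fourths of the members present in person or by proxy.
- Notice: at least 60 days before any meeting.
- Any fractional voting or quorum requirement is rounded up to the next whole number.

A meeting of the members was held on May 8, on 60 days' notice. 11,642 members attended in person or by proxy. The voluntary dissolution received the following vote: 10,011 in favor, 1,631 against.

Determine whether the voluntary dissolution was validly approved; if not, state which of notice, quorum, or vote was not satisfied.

Valid — all requirements satisfied.

Notice: 60 days given; 60 required. Satisfied.
Quorum: 40% of 29,063 = 11,625.20, rounded up to 11,626; 11,642 present. Satisfied.
Vote: requires three-fourths of those present (11,642); 3/4 of 11642 = 8731.50, rounded up to 8732, so 8,732 needed; 10,011 in favor. Satisfied.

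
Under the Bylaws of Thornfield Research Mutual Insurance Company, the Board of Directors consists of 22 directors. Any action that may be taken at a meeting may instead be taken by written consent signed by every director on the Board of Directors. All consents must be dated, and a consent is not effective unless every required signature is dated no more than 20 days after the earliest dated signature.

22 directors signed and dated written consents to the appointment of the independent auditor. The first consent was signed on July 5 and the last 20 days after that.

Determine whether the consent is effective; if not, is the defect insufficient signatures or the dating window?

Signatures required: all of 22 — unanimous means all 22, so 22 needed; 22 signed. Sufficient.
Dating window: the latest signature is 20 days after the earliest; the limit is 20 days. Within the window.

Effective — both the signature and dating-window requirements are satisfied.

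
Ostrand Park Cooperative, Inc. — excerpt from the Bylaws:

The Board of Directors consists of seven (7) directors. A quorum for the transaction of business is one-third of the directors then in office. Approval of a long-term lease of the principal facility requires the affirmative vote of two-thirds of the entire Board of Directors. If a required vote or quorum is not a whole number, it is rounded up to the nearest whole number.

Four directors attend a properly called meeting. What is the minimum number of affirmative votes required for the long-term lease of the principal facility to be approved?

The long-term lease of the principal facility requires two-thirds of the entire Board of Directors (7).
2/3 of 7 = 4.67, rounded up to 5.
(Only 4 can vote, so the long-term lease of the principal facility cannot pass at this meeting, but the required vote is still 5.)

5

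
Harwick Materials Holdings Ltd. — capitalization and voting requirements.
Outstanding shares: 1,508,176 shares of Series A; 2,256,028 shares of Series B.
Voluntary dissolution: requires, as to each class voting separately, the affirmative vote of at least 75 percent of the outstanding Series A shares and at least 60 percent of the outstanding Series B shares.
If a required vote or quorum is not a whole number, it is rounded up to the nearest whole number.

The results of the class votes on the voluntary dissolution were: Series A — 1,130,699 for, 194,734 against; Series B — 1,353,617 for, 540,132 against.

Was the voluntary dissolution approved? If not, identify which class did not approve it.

Not approved — the Series A shares did not give the required vote.

Series A: 3/4 of 1508176 = 1131132; 1,131,132 required, 1,130,699 in favor — not approved.
Series B: 3/5 of 2256028 = 1353616.80, rounded up to 1353617; 1,353,617 required, 1,353,617 in favor — approved.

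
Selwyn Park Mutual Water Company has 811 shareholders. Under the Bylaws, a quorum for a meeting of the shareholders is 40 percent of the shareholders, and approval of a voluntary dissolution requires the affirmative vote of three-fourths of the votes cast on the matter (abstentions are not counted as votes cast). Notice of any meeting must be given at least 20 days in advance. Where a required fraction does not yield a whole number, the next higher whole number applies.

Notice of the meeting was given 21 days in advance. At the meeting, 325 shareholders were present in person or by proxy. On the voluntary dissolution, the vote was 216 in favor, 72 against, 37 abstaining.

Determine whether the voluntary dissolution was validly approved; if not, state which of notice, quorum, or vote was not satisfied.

Notice: 21 days given; 20 required. Satisfied.
Quorum: 40% of 811 = 324.40, rounded up to 325; 325 present. Satisfied.
Vote: requires three-fourths of the votes cast (325 − 37 abstaining = 288); 3/4 of 288 = 216, so 216 needed; 216 in favor. Satisfied.

Valid — all requirements satisfied.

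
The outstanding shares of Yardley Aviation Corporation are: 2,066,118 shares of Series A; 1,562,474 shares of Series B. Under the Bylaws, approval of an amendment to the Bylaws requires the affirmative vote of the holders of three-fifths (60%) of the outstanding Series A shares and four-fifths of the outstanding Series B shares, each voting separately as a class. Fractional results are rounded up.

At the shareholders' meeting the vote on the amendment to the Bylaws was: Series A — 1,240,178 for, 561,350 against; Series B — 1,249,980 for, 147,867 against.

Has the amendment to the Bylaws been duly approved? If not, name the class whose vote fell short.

Series A: 3/5 of 2066118 = 1239670.80, rounded up to 1239671; 1,239,671 required, 1,240,178 in favor — approved.
Series B: 4/5 of 1562474 = 1249979.20, rounded up to 1249980; 1,249,980 required, 1,249,980 in favor — approved.

Approved — every class gave the required vote.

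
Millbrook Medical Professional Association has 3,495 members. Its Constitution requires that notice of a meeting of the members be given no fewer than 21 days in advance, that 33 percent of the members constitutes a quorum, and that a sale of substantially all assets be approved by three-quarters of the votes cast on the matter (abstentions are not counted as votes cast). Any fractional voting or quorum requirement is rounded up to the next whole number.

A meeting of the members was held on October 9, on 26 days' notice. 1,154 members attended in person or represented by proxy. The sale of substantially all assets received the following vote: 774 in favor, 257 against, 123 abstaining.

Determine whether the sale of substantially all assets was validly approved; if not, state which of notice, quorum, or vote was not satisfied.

Notice: 26 days given; 21 required. Satisfied.
Quorum: 33% of 3,495 = 1,153.35, rounded up to 1,154; 1,154 present. Satisfied.
Vote: requires three-fourths of the votes cast (1,154 − 123 abstaining = 1,031); 3/4 of 1031 = 773.25, rounded up to 774, so 774 needed; 774 in favor. Satisfied.

Valid — all requirements satisfied.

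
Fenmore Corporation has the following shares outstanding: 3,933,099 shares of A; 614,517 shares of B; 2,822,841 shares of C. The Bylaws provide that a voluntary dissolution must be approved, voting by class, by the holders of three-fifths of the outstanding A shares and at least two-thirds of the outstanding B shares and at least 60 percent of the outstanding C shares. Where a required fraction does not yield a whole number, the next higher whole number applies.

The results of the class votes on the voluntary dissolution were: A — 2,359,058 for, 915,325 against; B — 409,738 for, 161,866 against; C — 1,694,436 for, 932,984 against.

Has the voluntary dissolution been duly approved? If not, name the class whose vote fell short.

Not approved — the A shares did not give the required vote.

A: 3/5 of 3933099 = 2359859.40, rounded up to 2359860; 2,359,860 required, 2,359,058 in favor — not approved.
B: 2/3 of 614517 = 409678; 409,678 required, 409,738 in favor — approved.
C: 3/5 of 2822841 = 1693704.60, rounded up to 1693705; 1,693,705 required, 1,694,436 in favor — approved.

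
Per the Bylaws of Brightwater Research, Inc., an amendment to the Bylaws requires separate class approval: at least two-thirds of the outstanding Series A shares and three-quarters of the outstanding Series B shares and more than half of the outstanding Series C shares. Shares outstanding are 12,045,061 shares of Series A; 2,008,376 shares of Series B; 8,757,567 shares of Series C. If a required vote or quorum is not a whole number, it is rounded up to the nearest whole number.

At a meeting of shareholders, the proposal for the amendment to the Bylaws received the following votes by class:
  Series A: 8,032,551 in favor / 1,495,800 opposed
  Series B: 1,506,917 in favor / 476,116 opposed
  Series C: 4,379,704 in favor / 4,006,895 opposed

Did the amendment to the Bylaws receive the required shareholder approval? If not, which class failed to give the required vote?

Approved — every class gave the required vote.

Series A: 2/3 of 12045061 = 8030040.67, rounded up to 8030041; 8,030,041 required, 8,032,551 in favor — approved.
Series B: 3/4 of 2008376 = 1506282; 1,506,282 required, 1,506,917 in favor — approved.
Series C: a majority of 8757567 is 4378784; 4,378,784 required, 4,379,704 in favor — approved.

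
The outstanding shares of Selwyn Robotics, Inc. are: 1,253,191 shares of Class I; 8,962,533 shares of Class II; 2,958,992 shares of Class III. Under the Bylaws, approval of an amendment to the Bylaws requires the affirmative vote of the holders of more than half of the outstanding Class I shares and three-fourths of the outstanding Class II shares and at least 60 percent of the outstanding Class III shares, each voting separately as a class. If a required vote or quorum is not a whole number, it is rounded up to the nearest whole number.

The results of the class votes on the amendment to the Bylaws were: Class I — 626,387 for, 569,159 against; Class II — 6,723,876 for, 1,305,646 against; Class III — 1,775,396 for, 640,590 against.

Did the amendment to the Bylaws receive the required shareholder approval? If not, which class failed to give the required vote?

Class I: a majority of 1253191 is 626596; 626,596 required, 626,387 in favor — not approved.
Class II: 3/4 of 8962533 = 6721899.75, rounded up to 6721900; 6,721,900 required, 6,723,876 in favor — approved.
Class III: 3/5 of 2958992 = 1775395.20, rounded up to 1775396; 1,775,396 required, 1,775,396 in favor — approved.

Not approved — the Class I shares did not give the required vote.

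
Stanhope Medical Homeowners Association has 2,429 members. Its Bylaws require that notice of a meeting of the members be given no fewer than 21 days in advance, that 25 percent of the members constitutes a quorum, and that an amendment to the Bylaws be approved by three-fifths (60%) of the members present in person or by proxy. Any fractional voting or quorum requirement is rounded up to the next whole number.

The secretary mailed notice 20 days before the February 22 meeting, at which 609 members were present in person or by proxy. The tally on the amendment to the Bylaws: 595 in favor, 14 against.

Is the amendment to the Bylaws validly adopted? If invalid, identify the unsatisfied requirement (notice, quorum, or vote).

Notice: 20 days given; 21 required. Not satisfied.
Quorum: 25% of 2,429 = 607.25, rounded up to 608; 609 present. Satisfied.
Vote: requires three-fifths of those present (609); 3/5 of 609 = 365.40, rounded up to 366, so 366 needed; 595 in favor. Satisfied.

Invalid — notice requirement not satisfied.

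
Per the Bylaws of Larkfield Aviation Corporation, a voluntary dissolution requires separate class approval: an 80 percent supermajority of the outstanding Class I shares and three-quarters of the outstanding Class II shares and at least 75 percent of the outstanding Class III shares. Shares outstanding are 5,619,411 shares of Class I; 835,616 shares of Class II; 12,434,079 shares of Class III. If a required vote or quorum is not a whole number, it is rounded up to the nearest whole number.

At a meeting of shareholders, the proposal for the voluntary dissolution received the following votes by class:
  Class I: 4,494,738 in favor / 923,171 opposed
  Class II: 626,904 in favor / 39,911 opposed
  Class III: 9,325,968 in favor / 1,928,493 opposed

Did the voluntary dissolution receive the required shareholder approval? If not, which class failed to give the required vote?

Not approved — the Class I shares did not give the required vote.

Class I: 4/5 of 5619411 = 4495528.80, rounded up to 4495529; 4,495,529 required, 4,494,738 in favor — not approved.
Class II: 3/4 of 835616 = 626712; 626,712 required, 626,904 in favor — approved.
Class III: 3/4 of 12434079 = 9325559.25, rounded up to 9325560; 9,325,560 required, 9,325,968 in favor — approved.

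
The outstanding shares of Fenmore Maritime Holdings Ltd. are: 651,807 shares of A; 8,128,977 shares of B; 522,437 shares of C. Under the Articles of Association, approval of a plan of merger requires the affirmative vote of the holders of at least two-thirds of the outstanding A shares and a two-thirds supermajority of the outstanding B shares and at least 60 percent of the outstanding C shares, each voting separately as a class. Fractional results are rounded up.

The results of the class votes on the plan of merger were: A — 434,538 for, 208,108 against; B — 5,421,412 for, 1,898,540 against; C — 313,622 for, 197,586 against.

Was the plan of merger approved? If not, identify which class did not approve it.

Approved — every class gave the required vote.

A: 2/3 of 651807 = 434538; 434,538 required, 434,538 in favor — approved.
B: 2/3 of 8128977 = 5419318; 5,419,318 required, 5,421,412 in favor — approved.
C: 3/5 of 522437 = 313462.20, rounded up to 313463; 313,463 required, 313,622 in favor — approved.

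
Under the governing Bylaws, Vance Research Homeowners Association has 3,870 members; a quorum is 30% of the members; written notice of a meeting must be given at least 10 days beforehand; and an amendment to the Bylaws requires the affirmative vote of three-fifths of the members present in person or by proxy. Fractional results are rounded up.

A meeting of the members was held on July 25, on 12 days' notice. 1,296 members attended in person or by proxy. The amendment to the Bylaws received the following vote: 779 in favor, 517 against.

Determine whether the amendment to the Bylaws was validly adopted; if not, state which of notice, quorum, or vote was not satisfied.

Notice: 12 days given; 10 required. Satisfied.
Quorum: 30% of 3,870 = 1,161; 1,296 present. Satisfied.
Vote: requires three-fifths of those present (1,296); 3/5 of 1296 = 777.60, rounded up to 778, so 778 needed; 779 in favor. Satisfied.

Valid — all requirements satisfied.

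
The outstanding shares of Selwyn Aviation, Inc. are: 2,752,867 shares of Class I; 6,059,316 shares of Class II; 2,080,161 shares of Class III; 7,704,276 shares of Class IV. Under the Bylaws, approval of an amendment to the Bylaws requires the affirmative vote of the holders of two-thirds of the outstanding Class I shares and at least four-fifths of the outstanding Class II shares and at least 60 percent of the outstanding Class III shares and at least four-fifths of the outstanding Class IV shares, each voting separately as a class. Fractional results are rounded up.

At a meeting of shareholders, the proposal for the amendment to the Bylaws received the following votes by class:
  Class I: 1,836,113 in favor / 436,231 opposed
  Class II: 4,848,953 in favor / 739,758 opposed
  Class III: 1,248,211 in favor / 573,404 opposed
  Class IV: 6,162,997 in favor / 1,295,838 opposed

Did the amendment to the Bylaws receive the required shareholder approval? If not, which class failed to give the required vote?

Not approved — the Class IV shares did not give the required vote.

Class I: 2/3 of 2752867 = 1835244.67, rounded up to 1835245; 1,835,245 required, 1,836,113 in favor — approved.
Class II: 4/5 of 6059316 = 4847452.80, rounded up to 4847453; 4,847,453 required, 4,848,953 in favor — approved.
Class III: 3/5 of 2080161 = 1248096.60, rounded up to 1248097; 1,248,097 required, 1,248,211 in favor — approved.
Class IV: 4/5 of 7704276 = 6163420.80, rounded up to 6163421; 6,163,421 required, 6,162,997 in favor — not approved.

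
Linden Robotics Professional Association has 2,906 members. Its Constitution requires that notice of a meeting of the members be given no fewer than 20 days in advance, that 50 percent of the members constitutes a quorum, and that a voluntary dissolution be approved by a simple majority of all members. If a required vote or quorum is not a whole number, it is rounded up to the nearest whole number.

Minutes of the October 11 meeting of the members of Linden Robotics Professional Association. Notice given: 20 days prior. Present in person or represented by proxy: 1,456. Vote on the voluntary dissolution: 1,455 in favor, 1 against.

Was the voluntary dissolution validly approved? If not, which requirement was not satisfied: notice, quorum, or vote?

Notice: 20 days given; 20 required. Satisfied.
Quorum: 50% of 2,906 = 1,453; 1,456 present. Satisfied.
Vote: requires a majority of all members (2,906); a majority of 2906 is 1454, so 1,454 needed; 1,455 in favor. Satisfied.

Valid — all requirements satisfied.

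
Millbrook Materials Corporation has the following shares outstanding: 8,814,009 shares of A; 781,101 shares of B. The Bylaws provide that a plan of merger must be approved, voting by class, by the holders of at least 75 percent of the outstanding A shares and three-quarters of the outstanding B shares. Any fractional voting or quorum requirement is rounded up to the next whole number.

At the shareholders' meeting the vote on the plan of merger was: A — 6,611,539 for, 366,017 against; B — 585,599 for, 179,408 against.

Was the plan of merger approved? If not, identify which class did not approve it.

A: 3/4 of 8814009 = 6610506.75, rounded up to 6610507; 6,610,507 required, 6,611,539 in favor — approved.
B: 3/4 of 781101 = 585825.75, rounded up to 585826; 585,826 required, 585,599 in favor — not approved.

Not approved — the B shares did not give the required vote.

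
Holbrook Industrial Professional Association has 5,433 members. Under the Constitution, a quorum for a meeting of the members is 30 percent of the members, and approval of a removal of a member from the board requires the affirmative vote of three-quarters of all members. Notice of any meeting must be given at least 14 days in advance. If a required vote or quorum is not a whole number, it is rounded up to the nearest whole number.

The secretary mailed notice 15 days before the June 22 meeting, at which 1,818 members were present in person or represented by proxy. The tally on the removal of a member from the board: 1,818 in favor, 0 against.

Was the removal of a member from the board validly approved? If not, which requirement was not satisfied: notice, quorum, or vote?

Notice: 15 days given; 14 required. Satisfied.
Quorum: 30% of 5,433 = 1,629.90, rounded up to 1,630; 1,818 present. Satisfied.
Vote: requires three-fourths of all members (5,433); 3/4 of 5433 = 4074.75, rounded up to 4075, so 4,075 needed; 1,818 in favor. Not satisfied.

Invalid — vote requirement not satisfied.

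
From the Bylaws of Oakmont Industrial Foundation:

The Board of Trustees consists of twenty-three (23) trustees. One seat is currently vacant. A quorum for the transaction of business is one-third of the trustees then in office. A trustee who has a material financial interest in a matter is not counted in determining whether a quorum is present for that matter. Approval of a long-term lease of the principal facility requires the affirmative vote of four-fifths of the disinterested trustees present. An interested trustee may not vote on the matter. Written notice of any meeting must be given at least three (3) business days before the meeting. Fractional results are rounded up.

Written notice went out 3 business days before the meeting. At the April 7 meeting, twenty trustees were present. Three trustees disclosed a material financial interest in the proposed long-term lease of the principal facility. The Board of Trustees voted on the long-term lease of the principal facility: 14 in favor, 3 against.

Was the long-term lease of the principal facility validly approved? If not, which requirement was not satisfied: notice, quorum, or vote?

Notice: 3 business days given; 3 required (3 ≥ 3). Satisfied.
Quorum: 20 present, but the 3 interested trustees do not count, leaving 17. Quorum is 8. Satisfied.
Vote: the long-term lease of the principal facility requires four-fifths of the disinterested trustees present (20 − 3 = 17). 4/5 of 17 = 13.60, rounded up to 14, so 14 affirmative votes are needed; 14 voted in favor. Satisfied.

Valid — all requirements satisfied.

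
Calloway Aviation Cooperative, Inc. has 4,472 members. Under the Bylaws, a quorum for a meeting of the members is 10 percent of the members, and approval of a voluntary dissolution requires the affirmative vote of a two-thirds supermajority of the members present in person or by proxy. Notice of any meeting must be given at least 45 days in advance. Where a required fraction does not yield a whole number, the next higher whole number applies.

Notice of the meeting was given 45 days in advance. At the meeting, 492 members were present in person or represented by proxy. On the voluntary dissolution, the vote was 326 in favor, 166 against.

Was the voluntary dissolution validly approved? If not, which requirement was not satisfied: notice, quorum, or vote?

Invalid — vote requirement not satisfied.

Notice: 45 days given; 45 required. Satisfied.
Quorum: 10% of 4,472 = 447.20, rounded up to 448; 492 present. Satisfied.
Vote: requires two-thirds of those present (492); 2/3 of 492 = 328, so 328 needed; 326 in favor. Not satisfied.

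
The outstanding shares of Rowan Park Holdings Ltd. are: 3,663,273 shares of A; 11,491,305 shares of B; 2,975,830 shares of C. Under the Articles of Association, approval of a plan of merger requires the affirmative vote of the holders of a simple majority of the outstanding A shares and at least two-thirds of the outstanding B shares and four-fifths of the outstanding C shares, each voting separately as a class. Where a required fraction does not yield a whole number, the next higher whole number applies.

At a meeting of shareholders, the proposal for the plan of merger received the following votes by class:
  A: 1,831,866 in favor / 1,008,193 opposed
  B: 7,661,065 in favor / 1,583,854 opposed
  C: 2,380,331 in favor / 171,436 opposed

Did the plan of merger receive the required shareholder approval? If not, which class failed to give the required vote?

Not approved — the C shares did not give the required vote.

A: a majority of 3663273 is 1831637; 1,831,637 required, 1,831,866 in favor — approved.
B: 2/3 of 11491305 = 7660870; 7,660,870 required, 7,661,065 in favor — approved.
C: 4/5 of 2975830 = 2380664; 2,380,664 required, 2,380,331 in favor — not approved.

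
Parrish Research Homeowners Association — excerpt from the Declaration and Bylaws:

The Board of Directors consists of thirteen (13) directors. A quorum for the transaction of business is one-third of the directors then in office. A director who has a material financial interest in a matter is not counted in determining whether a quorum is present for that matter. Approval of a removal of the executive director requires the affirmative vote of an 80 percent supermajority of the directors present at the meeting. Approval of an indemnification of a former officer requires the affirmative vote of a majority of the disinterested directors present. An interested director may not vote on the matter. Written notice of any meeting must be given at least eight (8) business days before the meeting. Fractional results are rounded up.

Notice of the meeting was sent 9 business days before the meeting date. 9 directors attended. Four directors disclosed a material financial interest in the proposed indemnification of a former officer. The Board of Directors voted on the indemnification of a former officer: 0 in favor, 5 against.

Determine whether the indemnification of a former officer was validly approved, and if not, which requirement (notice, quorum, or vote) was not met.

Notice: 9 business days given; 8 required (9 ≥ 8). Satisfied.
Quorum: 9 present, but the 4 interested directors do not count, leaving 5. Quorum is 5. Satisfied.
Vote: the indemnification of a former officer requires a majority of the disinterested directors present (9 − 4 = 5). A majority of 5 is 3, so 3 affirmative votes are needed; 0 voted in favor. Not satisfied.

Invalid — vote requirement not satisfied.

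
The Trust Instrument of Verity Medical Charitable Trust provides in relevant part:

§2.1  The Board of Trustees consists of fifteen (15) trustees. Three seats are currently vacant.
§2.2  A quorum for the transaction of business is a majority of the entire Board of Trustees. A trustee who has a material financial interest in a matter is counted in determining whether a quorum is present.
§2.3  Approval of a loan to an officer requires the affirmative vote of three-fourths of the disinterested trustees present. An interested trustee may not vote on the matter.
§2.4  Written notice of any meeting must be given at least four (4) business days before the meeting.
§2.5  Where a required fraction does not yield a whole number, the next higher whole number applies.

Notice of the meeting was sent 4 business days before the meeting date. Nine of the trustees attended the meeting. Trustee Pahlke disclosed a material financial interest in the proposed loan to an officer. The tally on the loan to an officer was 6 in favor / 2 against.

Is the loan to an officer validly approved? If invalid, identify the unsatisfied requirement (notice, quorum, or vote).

Valid — all requirements satisfied.

Notice: 4 business days given; 4 required (4 ≥ 4). Satisfied.
Quorum: 9 present (interested trustees count toward quorum); quorum is 8. Satisfied.
Vote: the loan to an officer requires three-fourths of the disinterested trustees present (9 − 1 = 8). 3/4 of 8 = 6, so 6 affirmative votes are needed; 6 voted in favor. Satisfied.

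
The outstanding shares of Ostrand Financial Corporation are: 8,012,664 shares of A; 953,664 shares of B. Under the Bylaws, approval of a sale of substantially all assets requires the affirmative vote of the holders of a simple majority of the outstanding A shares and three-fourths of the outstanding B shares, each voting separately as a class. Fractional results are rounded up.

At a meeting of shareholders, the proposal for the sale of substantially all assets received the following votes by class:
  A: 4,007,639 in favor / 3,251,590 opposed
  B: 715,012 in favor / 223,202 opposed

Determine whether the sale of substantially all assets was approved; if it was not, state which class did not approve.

A: a majority of 8012664 is 4006333; 4,006,333 required, 4,007,639 in favor — approved.
B: 3/4 of 953664 = 715248; 715,248 required, 715,012 in favor — not approved.

Not approved — the B shares did not give the required vote.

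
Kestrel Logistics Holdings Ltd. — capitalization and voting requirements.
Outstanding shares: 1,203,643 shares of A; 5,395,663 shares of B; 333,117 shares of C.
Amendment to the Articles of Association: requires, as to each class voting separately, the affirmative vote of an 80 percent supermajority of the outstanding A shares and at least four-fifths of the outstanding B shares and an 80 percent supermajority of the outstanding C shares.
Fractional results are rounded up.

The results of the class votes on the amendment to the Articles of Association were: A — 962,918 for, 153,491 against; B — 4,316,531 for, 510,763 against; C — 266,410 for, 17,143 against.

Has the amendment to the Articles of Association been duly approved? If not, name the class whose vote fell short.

Not approved — the C shares did not give the required vote.

A: 4/5 of 1203643 = 962914.40, rounded up to 962915; 962,915 required, 962,918 in favor — approved.
B: 4/5 of 5395663 = 4316530.40, rounded up to 4316531; 4,316,531 required, 4,316,531 in favor — approved.
C: 4/5 of 333117 = 266493.60, rounded up to 266494; 266,494 required, 266,410 in favor — not approved.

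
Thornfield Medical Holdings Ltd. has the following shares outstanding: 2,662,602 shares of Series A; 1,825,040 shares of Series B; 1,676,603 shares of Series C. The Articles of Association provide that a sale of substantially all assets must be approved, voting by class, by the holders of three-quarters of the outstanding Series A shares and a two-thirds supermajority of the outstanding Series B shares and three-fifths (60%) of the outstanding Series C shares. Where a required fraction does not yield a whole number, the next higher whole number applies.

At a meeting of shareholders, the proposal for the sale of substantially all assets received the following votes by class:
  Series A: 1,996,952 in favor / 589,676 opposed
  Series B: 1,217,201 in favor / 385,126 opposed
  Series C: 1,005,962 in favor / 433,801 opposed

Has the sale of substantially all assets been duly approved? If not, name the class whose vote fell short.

Series A: 3/4 of 2662602 = 1996951.50, rounded up to 1996952; 1,996,952 required, 1,996,952 in favor — approved.
Series B: 2/3 of 1825040 = 1216693.33, rounded up to 1216694; 1,216,694 required, 1,217,201 in favor — approved.
Series C: 3/5 of 1676603 = 1005961.80, rounded up to 1005962; 1,005,962 required, 1,005,962 in favor — approved.

Approved — every class gave the required vote.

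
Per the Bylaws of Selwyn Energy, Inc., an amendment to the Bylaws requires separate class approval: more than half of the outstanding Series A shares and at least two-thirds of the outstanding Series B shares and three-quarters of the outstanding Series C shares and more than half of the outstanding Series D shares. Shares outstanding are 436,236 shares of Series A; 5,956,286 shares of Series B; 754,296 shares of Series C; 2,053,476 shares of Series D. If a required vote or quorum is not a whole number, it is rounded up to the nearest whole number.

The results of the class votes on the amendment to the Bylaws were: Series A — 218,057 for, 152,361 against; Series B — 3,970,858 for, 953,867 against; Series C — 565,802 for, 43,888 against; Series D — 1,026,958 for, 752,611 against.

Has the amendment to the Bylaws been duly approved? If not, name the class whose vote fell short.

Not approved — the Series A shares did not give the required vote.

Series A: a majority of 436236 is 218119; 218,119 required, 218,057 in favor — not approved.
Series B: 2/3 of 5956286 = 3970857.33, rounded up to 3970858; 3,970,858 required, 3,970,858 in favor — approved.
Series C: 3/4 of 754296 = 565722; 565,722 required, 565,802 in favor — approved.
Series D: a majority of 2053476 is 1026739; 1,026,739 required, 1,026,958 in favor — approved.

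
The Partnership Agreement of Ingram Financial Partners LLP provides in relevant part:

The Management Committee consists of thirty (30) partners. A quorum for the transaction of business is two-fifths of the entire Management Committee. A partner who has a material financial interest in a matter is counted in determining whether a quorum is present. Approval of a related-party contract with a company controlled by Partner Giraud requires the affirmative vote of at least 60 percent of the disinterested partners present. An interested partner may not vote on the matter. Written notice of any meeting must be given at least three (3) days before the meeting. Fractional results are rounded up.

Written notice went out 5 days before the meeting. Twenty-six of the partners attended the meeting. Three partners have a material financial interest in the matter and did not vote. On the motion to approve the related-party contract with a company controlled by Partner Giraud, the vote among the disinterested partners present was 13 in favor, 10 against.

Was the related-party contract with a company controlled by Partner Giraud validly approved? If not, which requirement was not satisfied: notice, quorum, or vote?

Notice: 5 days given; 3 required (5 ≥ 3). Satisfied.
Quorum: 26 present (interested partners count toward quorum); quorum is 12. Satisfied.
Vote: the related-party contract with a company controlled by Partner Giraud requires three-fifths of the disinterested partners present (26 − 3 = 23). 3/5 of 23 = 13.80, rounded up to 14, so 14 affirmative votes are needed; 13 voted in favor. Not satisfied.

Invalid — vote requirement not satisfied.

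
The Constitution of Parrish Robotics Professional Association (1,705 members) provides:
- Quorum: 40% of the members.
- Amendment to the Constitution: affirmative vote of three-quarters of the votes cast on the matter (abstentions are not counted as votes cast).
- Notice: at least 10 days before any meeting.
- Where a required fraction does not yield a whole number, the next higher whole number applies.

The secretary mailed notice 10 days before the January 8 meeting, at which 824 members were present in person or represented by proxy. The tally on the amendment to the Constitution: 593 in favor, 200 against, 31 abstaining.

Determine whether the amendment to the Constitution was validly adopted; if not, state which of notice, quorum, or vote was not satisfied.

Notice: 10 days given; 10 required. Satisfied.
Quorum: 40% of 1,705 = 682; 824 present. Satisfied.
Vote: requires three-fourths of the votes cast (824 − 31 abstaining = 793); 3/4 of 793 = 594.75, rounded up to 595, so 595 needed; 593 in favor. Not satisfied.

Invalid — vote requirement not satisfied.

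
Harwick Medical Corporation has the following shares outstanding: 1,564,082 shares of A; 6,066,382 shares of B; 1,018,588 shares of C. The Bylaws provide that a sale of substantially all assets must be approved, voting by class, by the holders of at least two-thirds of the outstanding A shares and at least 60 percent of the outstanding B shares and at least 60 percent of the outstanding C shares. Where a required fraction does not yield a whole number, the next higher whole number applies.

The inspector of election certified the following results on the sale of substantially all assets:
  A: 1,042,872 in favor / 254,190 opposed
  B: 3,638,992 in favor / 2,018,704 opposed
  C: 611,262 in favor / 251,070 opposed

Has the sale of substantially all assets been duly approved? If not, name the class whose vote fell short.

A: 2/3 of 1564082 = 1042721.33, rounded up to 1042722; 1,042,722 required, 1,042,872 in favor — approved.
B: 3/5 of 6066382 = 3639829.20, rounded up to 3639830; 3,639,830 required, 3,638,992 in favor — not approved.
C: 3/5 of 1018588 = 611152.80, rounded up to 611153; 611,153 required, 611,262 in favor — approved.

Not approved — the B shares did not give the required vote.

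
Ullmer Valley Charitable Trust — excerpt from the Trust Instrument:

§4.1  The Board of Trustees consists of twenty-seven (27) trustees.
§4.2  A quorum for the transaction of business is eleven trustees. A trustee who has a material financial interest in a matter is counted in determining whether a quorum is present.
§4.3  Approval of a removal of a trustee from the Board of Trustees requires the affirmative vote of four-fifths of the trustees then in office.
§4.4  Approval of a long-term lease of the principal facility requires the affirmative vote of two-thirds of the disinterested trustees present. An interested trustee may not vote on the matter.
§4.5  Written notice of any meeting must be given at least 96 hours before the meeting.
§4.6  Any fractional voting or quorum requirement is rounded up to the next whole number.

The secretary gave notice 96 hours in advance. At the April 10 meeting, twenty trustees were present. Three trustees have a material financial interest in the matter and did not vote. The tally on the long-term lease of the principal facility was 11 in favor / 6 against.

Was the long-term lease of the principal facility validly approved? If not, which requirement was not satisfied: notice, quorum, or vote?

Invalid — vote requirement not satisfied.

Notice: 96 hours given; 96 required (96 ≥ 96). Satisfied.
Quorum: 20 present (interested trustees count toward quorum); quorum is 11. Satisfied.
Vote: the long-term lease of the principal facility requires two-thirds of the disinterested trustees present (20 − 3 = 17). 2/3 of 17 = 11.33, rounded up to 12, so 12 affirmative votes are needed; 11 voted in favor. Not satisfied.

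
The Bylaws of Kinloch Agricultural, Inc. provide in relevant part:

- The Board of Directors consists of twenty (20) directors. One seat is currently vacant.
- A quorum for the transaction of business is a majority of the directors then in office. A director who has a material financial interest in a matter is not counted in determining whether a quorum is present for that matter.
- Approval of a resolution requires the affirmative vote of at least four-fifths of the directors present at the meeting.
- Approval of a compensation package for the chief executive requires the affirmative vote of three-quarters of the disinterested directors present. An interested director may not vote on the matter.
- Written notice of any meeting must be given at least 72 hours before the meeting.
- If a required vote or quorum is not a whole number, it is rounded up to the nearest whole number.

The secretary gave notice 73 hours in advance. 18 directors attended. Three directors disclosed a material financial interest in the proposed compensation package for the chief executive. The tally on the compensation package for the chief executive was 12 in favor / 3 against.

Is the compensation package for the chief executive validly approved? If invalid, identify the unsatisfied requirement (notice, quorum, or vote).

Notice: 73 hours given; 72 required (73 ≥ 72). Satisfied.
Quorum: 18 present, but the 3 interested directors do not count, leaving 15. Quorum is 10. Satisfied.
Vote: the compensation package for the chief executive requires three-fourths of the disinterested directors present (18 − 3 = 15). 3/4 of 15 = 11.25, rounded up to 12, so 12 affirmative votes are needed; 12 voted in favor. Satisfied.

Valid — all requirements satisfied.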